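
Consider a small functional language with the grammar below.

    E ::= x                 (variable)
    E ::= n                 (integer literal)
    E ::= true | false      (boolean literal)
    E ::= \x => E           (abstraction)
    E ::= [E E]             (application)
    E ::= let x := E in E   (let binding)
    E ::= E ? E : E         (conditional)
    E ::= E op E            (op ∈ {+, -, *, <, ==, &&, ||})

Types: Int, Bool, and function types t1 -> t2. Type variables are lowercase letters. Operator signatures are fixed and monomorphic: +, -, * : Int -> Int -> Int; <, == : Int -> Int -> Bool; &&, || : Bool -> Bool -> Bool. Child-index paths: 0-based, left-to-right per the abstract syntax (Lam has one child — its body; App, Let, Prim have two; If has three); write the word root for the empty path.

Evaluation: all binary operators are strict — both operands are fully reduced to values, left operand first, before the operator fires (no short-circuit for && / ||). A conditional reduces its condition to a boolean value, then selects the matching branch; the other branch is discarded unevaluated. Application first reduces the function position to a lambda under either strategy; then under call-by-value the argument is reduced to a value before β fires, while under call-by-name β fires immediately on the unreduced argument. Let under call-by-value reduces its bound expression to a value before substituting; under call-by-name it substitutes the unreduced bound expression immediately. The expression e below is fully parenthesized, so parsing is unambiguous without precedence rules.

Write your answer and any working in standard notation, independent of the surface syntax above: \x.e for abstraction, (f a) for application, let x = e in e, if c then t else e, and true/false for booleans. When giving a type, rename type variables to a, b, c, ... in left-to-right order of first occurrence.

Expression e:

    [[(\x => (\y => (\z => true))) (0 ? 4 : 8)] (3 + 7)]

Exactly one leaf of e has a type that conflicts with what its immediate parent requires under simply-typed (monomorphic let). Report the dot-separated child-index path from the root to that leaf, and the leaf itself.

Answer: 0.1.0 : 0

Working:
\z._ : c -> Bool
\y._ : b -> c -> Bool
\x._ : a -> b -> c -> Bool
  unify Int ~ Bool
  FAIL: mismatch Int ~ Bool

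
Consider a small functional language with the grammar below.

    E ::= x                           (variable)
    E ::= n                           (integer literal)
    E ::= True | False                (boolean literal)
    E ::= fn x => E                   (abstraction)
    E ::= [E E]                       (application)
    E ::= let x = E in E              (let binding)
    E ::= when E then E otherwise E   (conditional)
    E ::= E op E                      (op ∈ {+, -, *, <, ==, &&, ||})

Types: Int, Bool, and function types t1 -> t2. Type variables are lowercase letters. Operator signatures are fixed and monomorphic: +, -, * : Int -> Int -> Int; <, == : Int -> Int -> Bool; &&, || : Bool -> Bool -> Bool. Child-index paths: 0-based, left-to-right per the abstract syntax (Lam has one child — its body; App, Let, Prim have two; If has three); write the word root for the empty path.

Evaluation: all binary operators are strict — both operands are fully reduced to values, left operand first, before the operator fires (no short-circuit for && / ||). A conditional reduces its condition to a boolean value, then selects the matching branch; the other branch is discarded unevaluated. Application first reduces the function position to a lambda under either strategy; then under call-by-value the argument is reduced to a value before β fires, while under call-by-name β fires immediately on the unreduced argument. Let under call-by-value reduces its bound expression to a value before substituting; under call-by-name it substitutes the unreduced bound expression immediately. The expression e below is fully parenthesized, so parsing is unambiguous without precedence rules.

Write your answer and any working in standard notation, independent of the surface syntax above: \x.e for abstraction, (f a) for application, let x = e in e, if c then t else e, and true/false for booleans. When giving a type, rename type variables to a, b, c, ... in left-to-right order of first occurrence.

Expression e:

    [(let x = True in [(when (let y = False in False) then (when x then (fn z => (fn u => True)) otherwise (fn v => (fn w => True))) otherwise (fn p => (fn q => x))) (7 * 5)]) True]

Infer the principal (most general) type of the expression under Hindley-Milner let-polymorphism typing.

Answer: Bool

Derivation:
let x : Bool
let y : Bool
  unify Bool ~ Bool
x : Bool
  unify Bool ~ Bool
\u._ : b -> Bool
\z._ : a -> b -> Bool
\w._ : d -> Bool
\v._ : c -> d -> Bool
  unify a -> b -> Bool ~ c -> d -> Bool
  unify a ~ c
  unify b -> Bool ~ d -> Bool
  unify b ~ d
  unify Bool ~ Bool
x : Bool
\q._ : f -> Bool
\p._ : e -> f -> Bool
  unify c -> d -> Bool ~ e -> f -> Bool
  unify c ~ e
  unify d -> Bool ~ f -> Bool
  unify d ~ f
  unify Bool ~ Bool
  unify Int ~ Int
  unify Int ~ Int
  unify e -> f -> Bool ~ Int -> g
  unify e ~ Int
  unify f -> Bool ~ g
_ _ : f -> Bool
  unify f -> Bool ~ Bool -> h
  unify f ~ Bool
  unify Bool ~ h
_ _ : Bool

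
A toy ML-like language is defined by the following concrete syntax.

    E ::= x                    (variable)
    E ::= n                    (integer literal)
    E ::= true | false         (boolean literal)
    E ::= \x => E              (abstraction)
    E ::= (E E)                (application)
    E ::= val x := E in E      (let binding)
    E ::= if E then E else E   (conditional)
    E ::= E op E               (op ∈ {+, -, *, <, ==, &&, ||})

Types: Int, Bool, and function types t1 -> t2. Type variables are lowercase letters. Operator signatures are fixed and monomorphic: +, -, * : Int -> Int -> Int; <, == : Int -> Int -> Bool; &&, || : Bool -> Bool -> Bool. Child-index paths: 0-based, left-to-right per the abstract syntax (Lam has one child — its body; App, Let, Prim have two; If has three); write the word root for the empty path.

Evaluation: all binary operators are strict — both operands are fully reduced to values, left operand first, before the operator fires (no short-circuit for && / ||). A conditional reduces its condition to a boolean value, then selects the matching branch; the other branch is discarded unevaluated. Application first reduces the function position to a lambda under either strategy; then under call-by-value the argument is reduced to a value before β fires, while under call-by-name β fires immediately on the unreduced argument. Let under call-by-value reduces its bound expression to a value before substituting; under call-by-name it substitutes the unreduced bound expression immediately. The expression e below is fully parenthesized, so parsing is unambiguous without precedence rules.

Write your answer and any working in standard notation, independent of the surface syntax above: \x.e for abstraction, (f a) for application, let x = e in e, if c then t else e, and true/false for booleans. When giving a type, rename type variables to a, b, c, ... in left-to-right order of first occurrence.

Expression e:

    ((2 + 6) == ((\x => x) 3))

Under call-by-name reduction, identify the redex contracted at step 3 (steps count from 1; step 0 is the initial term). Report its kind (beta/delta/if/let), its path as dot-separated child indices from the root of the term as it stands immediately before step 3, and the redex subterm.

Answer: delta at root : (8 == 3)

Trace:
step 0: ((2 + 6) == ((\x.x) 3))
step 1: [delta@0] (8 == ((\x.x) 3))
step 2: [beta@1] (8 == 3)
step 3: [delta@root] false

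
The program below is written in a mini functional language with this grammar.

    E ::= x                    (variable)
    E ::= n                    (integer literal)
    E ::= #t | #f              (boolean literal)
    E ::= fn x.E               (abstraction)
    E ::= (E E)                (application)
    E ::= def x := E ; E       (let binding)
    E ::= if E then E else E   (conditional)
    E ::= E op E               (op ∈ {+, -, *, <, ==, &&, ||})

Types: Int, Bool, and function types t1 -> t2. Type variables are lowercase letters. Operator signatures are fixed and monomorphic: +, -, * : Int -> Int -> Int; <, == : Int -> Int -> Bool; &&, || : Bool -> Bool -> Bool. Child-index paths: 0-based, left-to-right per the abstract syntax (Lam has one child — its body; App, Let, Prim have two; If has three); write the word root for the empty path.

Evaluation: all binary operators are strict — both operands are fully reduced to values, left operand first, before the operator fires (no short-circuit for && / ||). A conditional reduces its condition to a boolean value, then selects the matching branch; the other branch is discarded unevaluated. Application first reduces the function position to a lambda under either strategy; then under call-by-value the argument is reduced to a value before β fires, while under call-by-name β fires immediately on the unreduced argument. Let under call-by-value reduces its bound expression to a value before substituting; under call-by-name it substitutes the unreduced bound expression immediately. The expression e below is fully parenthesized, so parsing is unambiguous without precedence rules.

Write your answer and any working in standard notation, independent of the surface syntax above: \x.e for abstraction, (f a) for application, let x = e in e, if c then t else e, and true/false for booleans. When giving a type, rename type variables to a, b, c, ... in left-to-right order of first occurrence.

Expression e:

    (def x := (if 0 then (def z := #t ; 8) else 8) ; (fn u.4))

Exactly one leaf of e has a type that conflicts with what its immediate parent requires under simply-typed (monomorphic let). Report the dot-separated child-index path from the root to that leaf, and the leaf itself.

Answer: 0.0 : 0

Trace:
  unify Int ~ Bool
  FAIL: mismatch Int ~ Bool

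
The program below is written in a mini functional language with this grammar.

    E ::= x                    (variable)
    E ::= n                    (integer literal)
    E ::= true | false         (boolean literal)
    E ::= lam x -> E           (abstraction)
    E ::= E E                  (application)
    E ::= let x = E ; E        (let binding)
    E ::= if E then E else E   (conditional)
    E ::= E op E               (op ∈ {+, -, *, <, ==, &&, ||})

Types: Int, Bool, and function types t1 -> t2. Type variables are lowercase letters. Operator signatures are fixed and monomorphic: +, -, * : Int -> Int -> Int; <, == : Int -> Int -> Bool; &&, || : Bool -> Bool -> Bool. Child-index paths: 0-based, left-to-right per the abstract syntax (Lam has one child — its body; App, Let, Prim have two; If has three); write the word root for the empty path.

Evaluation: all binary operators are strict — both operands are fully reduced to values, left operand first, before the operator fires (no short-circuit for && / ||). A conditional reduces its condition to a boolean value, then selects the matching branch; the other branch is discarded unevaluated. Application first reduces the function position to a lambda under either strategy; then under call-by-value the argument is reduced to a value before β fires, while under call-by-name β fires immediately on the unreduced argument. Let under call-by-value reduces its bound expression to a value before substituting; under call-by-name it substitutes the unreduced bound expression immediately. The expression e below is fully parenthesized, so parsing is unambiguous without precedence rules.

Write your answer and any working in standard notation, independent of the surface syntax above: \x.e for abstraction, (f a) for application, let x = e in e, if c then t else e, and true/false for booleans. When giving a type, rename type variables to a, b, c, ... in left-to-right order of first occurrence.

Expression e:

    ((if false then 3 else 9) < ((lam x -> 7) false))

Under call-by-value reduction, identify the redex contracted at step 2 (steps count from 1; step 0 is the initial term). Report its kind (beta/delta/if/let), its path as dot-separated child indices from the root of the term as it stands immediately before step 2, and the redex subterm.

Answer: beta at 1 : ((\x.7) false)

Trace:
step 0: ((if false then 3 else 9) < ((\x.7) false))
step 1: [if@0] (9 < ((\x.7) false))
step 2: [beta@1] (9 < 7)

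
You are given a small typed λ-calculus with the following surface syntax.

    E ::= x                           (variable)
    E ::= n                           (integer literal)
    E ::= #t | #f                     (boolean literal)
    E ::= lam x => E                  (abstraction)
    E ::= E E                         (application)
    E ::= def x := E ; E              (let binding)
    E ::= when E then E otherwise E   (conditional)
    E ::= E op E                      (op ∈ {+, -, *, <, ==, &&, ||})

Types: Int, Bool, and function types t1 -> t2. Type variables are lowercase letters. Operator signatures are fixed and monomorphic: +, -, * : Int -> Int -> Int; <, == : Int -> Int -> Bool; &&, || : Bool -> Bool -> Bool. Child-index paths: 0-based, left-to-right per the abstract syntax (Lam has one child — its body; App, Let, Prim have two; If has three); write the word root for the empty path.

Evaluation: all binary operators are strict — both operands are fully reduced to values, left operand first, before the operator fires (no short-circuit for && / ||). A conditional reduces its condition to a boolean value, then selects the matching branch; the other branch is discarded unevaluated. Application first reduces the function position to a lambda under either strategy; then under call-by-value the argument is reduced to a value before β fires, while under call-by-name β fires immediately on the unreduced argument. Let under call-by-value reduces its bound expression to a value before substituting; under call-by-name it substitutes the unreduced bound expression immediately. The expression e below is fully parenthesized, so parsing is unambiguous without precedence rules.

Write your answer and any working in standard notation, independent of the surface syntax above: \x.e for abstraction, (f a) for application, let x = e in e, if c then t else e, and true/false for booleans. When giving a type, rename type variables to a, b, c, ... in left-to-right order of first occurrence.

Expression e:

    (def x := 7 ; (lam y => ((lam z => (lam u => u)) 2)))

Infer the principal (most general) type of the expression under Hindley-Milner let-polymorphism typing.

Derivation:
let x : Int
u : c
\u._ : c -> c
\z._ : b -> c -> c
  unify b -> c -> c ~ Int -> d
  unify b ~ Int
  unify c -> c ~ d
_ _ : c -> c
\y._ : a -> c -> c

Answer: a -> b -> b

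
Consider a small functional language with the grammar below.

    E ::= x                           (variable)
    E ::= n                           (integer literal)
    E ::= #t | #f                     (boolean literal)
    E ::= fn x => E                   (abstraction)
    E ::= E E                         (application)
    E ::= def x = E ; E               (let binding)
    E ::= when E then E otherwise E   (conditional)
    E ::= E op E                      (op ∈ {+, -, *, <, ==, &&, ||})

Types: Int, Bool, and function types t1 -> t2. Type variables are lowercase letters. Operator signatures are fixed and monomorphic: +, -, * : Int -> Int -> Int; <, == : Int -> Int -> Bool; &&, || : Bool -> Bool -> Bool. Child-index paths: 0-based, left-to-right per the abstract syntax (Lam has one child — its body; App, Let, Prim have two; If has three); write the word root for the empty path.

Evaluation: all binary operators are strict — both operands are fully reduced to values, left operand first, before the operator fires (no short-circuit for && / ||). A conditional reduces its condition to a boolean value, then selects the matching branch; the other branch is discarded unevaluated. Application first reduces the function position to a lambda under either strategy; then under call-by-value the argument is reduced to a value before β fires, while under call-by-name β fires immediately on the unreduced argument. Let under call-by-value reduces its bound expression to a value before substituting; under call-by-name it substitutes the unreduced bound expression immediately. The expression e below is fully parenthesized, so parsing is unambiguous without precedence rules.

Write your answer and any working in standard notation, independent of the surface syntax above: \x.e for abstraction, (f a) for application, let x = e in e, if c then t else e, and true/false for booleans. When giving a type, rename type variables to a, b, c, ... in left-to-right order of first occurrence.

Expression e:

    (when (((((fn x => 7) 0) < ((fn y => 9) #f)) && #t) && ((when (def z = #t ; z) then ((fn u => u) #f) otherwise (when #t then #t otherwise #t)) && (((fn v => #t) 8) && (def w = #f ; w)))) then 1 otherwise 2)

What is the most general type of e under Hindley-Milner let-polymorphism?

Trace:
\x._ : a -> Int
  unify a -> Int ~ Int -> b
  unify a ~ Int
  unify Int ~ b
_ _ : Int
  unify Int ~ Int
\y._ : c -> Int
  unify c -> Int ~ Bool -> d
  unify c ~ Bool
  unify Int ~ d
_ _ : Int
  unify Int ~ Int
  unify Bool ~ Bool
  unify Bool ~ Bool
  unify Bool ~ Bool
let z : Bool
z : Bool
  unify Bool ~ Bool
u : e
\u._ : e -> e
  unify e -> e ~ Bool -> f
  unify e ~ Bool
  unify Bool ~ f
_ _ : Bool
  unify Bool ~ Bool
  unify Bool ~ Bool
  unify Bool ~ Bool
  unify Bool ~ Bool
\v._ : g -> Bool
  unify g -> Bool ~ Int -> h
  unify g ~ Int
  unify Bool ~ h
_ _ : Bool
  unify Bool ~ Bool
let w : Bool
w : Bool
  unify Bool ~ Bool
  unify Bool ~ Bool
  unify Bool ~ Bool
  unify Bool ~ Bool
  unify Int ~ Int

Answer: Int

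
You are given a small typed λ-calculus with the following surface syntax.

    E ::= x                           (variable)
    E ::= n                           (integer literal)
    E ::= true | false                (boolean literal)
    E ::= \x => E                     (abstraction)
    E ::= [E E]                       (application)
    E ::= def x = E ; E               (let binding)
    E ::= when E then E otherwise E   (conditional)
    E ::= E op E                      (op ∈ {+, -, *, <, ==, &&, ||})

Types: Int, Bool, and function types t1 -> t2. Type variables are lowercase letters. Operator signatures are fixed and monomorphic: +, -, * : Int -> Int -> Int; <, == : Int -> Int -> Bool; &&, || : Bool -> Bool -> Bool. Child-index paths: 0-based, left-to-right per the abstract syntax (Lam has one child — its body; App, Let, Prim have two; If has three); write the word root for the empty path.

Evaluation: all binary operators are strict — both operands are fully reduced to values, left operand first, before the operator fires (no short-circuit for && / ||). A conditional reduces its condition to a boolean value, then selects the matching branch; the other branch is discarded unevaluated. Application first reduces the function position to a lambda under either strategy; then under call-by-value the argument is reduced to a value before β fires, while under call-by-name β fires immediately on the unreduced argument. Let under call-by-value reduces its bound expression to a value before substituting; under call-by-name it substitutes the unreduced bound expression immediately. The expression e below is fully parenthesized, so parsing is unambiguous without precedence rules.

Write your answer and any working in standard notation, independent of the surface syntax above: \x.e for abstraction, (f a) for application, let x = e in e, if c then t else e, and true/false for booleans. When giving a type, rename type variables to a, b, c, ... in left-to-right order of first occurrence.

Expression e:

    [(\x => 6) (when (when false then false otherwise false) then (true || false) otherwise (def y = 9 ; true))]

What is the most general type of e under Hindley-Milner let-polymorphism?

Answer: Int

Derivation:
\x._ : a -> Int
  unify Bool ~ Bool
  unify Bool ~ Bool
  unify Bool ~ Bool
  unify Bool ~ Bool
  unify Bool ~ Bool
let y : Int
  unify Bool ~ Bool
  unify a -> Int ~ Bool -> b
  unify a ~ Bool
  unify Int ~ b
_ _ : Int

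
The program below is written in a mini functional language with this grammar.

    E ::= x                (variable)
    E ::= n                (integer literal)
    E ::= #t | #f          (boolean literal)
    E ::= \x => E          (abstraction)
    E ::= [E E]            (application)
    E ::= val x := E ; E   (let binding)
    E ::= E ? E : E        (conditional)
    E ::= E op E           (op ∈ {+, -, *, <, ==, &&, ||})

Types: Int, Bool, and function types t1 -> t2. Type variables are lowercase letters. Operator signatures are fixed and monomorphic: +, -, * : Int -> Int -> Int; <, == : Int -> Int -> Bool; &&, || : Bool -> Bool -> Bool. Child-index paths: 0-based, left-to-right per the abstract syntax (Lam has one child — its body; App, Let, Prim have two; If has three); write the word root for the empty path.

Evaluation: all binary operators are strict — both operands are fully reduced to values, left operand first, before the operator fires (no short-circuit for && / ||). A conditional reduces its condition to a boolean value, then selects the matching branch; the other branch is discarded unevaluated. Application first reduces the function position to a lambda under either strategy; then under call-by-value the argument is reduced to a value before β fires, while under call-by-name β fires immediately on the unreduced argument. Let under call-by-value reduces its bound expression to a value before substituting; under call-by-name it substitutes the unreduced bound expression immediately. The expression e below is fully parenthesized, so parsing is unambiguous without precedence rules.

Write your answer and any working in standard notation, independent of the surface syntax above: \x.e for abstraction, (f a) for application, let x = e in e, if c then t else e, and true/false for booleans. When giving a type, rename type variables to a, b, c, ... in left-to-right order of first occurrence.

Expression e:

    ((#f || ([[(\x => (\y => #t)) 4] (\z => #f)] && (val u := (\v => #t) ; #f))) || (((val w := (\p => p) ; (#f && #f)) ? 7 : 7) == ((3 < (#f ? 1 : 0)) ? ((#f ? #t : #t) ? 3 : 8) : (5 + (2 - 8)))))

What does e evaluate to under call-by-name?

Derivation:
step 0: ((false || ((((\x.(\y.true)) 4) (\z.false)) && (let u = (\v.true) in false))) || ((if (let w = (\p.p) in (false && false)) then 7 else 7) == (if (3 < (if false then 1 else 0)) then (if (if false then true else true) then 3 else 8) else (5 + (2 - 8)))))
step 1: [beta@0.1.0.0] ((false || (((\y.true) (\z.false)) && (let u = (\v.true) in false))) || ((if (let w = (\p.p) in (false && false)) then 7 else 7) == (if (3 < (if false then 1 else 0)) then (if (if false then true else true) then 3 else 8) else (5 + (2 - 8)))))
step 2: [beta@0.1.0] ((false || (true && (let u = (\v.true) in false))) || ((if (let w = (\p.p) in (false && false)) then 7 else 7) == (if (3 < (if false then 1 else 0)) then (if (if false then true else true) then 3 else 8) else (5 + (2 - 8)))))
step 3: [let@0.1.1] ((false || (true && false)) || ((if (let w = (\p.p) in (false && false)) then 7 else 7) == (if (3 < (if false then 1 else 0)) then (if (if false then true else true) then 3 else 8) else (5 + (2 - 8)))))
step 4: [delta@0.1] ((false || false) || ((if (let w = (\p.p) in (false && false)) then 7 else 7) == (if (3 < (if false then 1 else 0)) then (if (if false then true else true) then 3 else 8) else (5 + (2 - 8)))))
step 5: [delta@0] (false || ((if (let w = (\p.p) in (false && false)) then 7 else 7) == (if (3 < (if false then 1 else 0)) then (if (if false then true else true) then 3 else 8) else (5 + (2 - 8)))))
step 6: [let@1.0.0] (false || ((if (false && false) then 7 else 7) == (if (3 < (if false then 1 else 0)) then (if (if false then true else true) then 3 else 8) else (5 + (2 - 8)))))
step 7: [delta@1.0.0] (false || ((if false then 7 else 7) == (if (3 < (if false then 1 else 0)) then (if (if false then true else true) then 3 else 8) else (5 + (2 - 8)))))
step 8: [if@1.0] (false || (7 == (if (3 < (if false then 1 else 0)) then (if (if false then true else true) then 3 else 8) else (5 + (2 - 8)))))
step 9: [if@1.1.0.1] (false || (7 == (if (3 < 0) then (if (if false then true else true) then 3 else 8) else (5 + (2 - 8)))))
step 10: [delta@1.1.0] (false || (7 == (if false then (if (if false then true else true) then 3 else 8) else (5 + (2 - 8)))))
step 11: [if@1.1] (false || (7 == (5 + (2 - 8))))
step 12: [delta@1.1.1] (false || (7 == (5 + -6)))
step 13: [delta@1.1] (false || (7 == -1))
step 14: [delta@1] (false || false)
step 15: [delta@root] false

Answer: false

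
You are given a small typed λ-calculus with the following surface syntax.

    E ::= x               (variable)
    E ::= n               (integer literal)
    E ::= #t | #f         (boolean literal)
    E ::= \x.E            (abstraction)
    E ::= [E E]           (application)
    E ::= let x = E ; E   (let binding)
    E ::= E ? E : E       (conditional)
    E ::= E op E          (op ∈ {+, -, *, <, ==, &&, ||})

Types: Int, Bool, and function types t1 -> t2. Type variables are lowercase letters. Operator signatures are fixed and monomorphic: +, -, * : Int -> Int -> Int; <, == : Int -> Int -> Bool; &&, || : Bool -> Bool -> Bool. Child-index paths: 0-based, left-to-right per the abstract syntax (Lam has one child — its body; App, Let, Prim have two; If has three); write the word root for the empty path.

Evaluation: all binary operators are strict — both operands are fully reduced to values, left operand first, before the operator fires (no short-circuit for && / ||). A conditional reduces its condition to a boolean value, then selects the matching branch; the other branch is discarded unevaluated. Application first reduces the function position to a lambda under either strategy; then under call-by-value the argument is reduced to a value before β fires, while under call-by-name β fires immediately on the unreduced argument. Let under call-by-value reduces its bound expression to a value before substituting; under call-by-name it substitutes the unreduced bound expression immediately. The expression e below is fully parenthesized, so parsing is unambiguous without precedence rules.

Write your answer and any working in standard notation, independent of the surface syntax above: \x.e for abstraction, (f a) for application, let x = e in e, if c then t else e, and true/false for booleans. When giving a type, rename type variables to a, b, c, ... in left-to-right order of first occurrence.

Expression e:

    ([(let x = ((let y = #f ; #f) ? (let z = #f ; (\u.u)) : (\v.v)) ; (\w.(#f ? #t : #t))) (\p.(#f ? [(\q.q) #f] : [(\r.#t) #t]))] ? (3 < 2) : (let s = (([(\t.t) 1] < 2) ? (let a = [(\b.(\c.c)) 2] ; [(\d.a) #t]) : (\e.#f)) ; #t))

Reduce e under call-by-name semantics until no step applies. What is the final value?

Derivation:
step 0: (if ((let x = (if (let y = false in false) then (let z = false in (\u.u)) else (\v.v)) in (\w.(if false then true else true))) (\p.(if false then ((\q.q) false) else ((\r.true) true)))) then (3 < 2) else (let s = (if (((\t.t) 1) < 2) then (let a = ((\b.(\c.c)) 2) in ((\d.a) true)) else (\e.false)) in true))
step 1: [let@0.0] (if ((\w.(if false then true else true)) (\p.(if false then ((\q.q) false) else ((\r.true) true)))) then (3 < 2) else (let s = (if (((\t.t) 1) < 2) then (let a = ((\b.(\c.c)) 2) in ((\d.a) true)) else (\e.false)) in true))
step 2: [beta@0] (if (if false then true else true) then (3 < 2) else (let s = (if (((\t.t) 1) < 2) then (let a = ((\b.(\c.c)) 2) in ((\d.a) true)) else (\e.false)) in true))
step 3: [if@0] (if true then (3 < 2) else (let s = (if (((\t.t) 1) < 2) then (let a = ((\b.(\c.c)) 2) in ((\d.a) true)) else (\e.false)) in true))
step 4: [if@root] (3 < 2)
step 5: [delta@root] false

Answer: false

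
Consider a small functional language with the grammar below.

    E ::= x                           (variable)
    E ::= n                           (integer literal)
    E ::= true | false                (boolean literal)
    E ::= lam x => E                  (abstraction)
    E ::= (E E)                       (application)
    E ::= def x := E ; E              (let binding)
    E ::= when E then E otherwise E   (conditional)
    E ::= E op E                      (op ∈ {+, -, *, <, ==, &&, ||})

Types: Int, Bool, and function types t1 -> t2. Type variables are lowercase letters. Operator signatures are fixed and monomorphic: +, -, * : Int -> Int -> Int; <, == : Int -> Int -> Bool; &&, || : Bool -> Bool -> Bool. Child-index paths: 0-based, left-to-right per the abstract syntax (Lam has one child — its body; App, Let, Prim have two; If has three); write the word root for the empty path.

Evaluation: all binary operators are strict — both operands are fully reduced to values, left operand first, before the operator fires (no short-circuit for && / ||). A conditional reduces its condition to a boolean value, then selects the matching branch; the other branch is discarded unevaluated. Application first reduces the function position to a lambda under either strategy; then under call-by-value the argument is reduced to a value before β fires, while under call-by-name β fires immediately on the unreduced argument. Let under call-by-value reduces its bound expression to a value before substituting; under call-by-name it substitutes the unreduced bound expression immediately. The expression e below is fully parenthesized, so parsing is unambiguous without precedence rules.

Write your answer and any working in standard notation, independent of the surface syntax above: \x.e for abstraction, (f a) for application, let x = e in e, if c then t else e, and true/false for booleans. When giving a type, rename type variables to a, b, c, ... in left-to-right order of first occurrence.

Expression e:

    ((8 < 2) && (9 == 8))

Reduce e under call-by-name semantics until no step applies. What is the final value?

Derivation:
step 0: ((8 < 2) && (9 == 8))
step 1: [delta@0] (false && (9 == 8))
step 2: [delta@1] (false && false)
step 3: [delta@root] false

Answer: false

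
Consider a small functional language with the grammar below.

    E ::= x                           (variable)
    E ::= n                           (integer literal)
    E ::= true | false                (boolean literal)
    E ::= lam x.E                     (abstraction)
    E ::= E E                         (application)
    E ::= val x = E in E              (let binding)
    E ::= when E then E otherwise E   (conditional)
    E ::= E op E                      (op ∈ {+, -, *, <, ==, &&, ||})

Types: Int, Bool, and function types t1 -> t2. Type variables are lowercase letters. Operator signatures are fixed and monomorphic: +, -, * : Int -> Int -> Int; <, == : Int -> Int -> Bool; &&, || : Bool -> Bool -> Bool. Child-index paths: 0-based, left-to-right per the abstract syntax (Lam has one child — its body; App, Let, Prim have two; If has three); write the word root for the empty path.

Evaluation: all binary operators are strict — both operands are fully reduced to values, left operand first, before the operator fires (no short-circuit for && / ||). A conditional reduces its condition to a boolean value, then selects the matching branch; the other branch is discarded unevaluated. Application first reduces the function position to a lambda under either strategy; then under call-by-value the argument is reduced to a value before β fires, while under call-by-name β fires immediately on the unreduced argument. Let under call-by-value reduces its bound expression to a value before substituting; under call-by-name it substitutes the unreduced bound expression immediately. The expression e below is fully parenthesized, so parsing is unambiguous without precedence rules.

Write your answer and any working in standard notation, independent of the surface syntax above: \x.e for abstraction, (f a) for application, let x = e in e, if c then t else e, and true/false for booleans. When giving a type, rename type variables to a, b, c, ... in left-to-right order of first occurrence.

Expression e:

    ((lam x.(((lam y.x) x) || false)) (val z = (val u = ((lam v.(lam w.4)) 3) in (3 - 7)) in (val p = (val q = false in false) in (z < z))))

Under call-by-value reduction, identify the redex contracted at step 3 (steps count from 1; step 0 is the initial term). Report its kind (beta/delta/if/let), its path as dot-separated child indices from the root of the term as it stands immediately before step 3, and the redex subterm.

Working:
step 0: ((\x.(((\y.x) x) || false)) (let z = (let u = ((\v.(\w.4)) 3) in (3 - 7)) in (let p = (let q = false in false) in (z < z))))
step 1: [beta@1.0.0] ((\x.(((\y.x) x) || false)) (let z = (let u = (\w.4) in (3 - 7)) in (let p = (let q = false in false) in (z < z))))
step 2: [let@1.0] ((\x.(((\y.x) x) || false)) (let z = (3 - 7) in (let p = (let q = false in false) in (z < z))))
step 3: [delta@1.0] ((\x.(((\y.x) x) || false)) (let z = -4 in (let p = (let q = false in false) in (z < z))))

Answer: delta at 1.0 : (3 - 7)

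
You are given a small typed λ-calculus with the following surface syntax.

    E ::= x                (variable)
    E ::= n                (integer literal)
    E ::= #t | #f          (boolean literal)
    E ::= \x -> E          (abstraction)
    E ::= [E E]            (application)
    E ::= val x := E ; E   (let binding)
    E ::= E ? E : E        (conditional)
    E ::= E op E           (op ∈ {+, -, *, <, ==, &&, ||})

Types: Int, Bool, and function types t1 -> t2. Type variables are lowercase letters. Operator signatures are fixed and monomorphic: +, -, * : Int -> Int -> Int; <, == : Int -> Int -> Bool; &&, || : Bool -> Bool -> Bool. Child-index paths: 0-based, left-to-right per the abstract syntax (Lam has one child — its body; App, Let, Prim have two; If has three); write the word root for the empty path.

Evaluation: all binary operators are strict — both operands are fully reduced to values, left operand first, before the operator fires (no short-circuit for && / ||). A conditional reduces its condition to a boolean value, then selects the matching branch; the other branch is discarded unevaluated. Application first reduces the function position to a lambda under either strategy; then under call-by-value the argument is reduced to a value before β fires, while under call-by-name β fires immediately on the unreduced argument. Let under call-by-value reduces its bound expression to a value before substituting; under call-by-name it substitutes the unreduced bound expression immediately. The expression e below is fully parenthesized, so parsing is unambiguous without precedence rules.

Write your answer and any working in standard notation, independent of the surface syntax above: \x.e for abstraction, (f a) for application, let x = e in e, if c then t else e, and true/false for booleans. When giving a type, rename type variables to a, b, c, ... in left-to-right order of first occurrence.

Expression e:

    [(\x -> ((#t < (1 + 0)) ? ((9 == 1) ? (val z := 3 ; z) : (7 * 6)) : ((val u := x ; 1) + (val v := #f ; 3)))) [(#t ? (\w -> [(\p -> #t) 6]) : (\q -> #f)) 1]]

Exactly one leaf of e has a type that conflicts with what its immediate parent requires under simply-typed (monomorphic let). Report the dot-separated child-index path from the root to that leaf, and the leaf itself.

Derivation:
  unify Bool ~ Int
  FAIL: mismatch Bool ~ Int

Answer: 0.0.0.0 : true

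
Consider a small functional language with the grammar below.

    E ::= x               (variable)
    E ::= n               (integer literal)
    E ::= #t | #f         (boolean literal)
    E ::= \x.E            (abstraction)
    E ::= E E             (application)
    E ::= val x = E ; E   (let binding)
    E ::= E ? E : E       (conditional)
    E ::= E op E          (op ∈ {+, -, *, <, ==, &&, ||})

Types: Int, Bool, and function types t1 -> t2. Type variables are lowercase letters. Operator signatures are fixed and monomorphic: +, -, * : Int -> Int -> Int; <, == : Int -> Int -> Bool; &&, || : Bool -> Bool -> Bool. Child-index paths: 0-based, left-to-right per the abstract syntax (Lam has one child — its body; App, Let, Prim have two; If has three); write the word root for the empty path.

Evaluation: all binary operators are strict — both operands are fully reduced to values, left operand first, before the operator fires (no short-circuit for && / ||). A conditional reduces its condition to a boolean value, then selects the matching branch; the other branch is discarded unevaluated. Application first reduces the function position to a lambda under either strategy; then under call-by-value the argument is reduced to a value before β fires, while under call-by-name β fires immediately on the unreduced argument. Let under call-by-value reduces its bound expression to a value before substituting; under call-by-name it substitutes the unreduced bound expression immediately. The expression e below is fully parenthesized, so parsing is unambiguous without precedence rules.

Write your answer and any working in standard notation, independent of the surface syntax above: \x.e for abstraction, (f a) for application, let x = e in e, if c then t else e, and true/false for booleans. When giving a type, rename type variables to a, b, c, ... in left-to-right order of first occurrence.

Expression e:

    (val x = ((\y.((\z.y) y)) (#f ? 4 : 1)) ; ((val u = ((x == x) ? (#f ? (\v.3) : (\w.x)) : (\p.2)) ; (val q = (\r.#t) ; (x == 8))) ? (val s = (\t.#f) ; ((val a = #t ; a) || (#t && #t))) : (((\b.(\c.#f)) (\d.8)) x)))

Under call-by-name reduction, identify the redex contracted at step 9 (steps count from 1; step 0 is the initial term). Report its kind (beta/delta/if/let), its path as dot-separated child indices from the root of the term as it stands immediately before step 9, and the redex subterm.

Working:
step 0: (let x = ((\y.((\z.y) y)) (if false then 4 else 1)) in (if (let u = (if (x == x) then (if false then (\v.3) else (\w.x)) else (\p.2)) in (let q = (\r.true) in (x == 8))) then (let s = (\t.false) in ((let a = true in a) || (true && true))) else (((\b.(\c.false)) (\d.8)) x)))
step 1: [let@root] (if (let u = (if (((\y.((\z.y) y)) (if false then 4 else 1)) == ((\y.((\z.y) y)) (if false then 4 else 1))) then (if false then (\v.3) else (\w.((\y.((\z.y) y)) (if false then 4 else 1)))) else (\p.2)) in (let q = (\r.true) in (((\y.((\z.y) y)) (if false then 4 else 1)) == 8))) then (let s = (\t.false) in ((let a = true in a) || (true && true))) else (((\b.(\c.false)) (\d.8)) ((\y.((\z.y) y)) (if false then 4 else 1))))
step 2: [let@0] (if (let q = (\r.true) in (((\y.((\z.y) y)) (if false then 4 else 1)) == 8)) then (let s = (\t.false) in ((let a = true in a) || (true && true))) else (((\b.(\c.false)) (\d.8)) ((\y.((\z.y) y)) (if false then 4 else 1))))
step 3: [let@0] (if (((\y.((\z.y) y)) (if false then 4 else 1)) == 8) then (let s = (\t.false) in ((let a = true in a) || (true && true))) else (((\b.(\c.false)) (\d.8)) ((\y.((\z.y) y)) (if false then 4 else 1))))
step 4: [beta@0.0] (if (((\z.(if false then 4 else 1)) (if false then 4 else 1)) == 8) then (let s = (\t.false) in ((let a = true in a) || (true && true))) else (((\b.(\c.false)) (\d.8)) ((\y.((\z.y) y)) (if false then 4 else 1))))
step 5: [beta@0.0] (if ((if false then 4 else 1) == 8) then (let s = (\t.false) in ((let a = true in a) || (true && true))) else (((\b.(\c.false)) (\d.8)) ((\y.((\z.y) y)) (if false then 4 else 1))))
step 6: [if@0.0] (if (1 == 8) then (let s = (\t.false) in ((let a = true in a) || (true && true))) else (((\b.(\c.false)) (\d.8)) ((\y.((\z.y) y)) (if false then 4 else 1))))
step 7: [delta@0] (if false then (let s = (\t.false) in ((let a = true in a) || (true && true))) else (((\b.(\c.false)) (\d.8)) ((\y.((\z.y) y)) (if false then 4 else 1))))
step 8: [if@root] (((\b.(\c.false)) (\d.8)) ((\y.((\z.y) y)) (if false then 4 else 1)))
step 9: [beta@0] ((\c.false) ((\y.((\z.y) y)) (if false then 4 else 1)))

Answer: beta at 0 : ((\b.(\c.false)) (\d.8))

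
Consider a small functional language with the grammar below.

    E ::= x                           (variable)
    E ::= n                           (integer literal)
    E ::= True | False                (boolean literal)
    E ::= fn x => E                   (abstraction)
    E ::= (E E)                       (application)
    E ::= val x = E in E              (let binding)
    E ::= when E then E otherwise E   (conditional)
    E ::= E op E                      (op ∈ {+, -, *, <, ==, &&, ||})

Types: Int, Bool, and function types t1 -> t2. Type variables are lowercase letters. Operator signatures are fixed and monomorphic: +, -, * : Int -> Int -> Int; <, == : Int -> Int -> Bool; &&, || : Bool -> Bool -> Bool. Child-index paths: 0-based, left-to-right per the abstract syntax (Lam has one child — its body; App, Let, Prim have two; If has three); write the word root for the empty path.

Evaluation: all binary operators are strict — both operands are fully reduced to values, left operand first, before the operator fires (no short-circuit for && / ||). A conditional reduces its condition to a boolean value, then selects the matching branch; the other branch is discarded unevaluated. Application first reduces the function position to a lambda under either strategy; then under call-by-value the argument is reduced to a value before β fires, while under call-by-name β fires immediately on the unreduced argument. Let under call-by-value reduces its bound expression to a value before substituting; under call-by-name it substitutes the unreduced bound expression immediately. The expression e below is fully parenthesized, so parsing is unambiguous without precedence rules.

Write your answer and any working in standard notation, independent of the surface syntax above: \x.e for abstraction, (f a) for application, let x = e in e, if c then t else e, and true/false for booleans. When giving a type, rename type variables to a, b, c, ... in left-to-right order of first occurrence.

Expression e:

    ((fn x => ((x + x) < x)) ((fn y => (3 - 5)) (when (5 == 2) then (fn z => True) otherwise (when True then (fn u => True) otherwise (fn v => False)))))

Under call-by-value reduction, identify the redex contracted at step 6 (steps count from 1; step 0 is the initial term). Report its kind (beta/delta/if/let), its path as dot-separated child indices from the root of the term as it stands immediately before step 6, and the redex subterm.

Trace:
step 0: ((\x.((x + x) < x)) ((\y.(3 - 5)) (if (5 == 2) then (\z.true) else (if true then (\u.true) else (\v.false)))))
step 1: [delta@1.1.0] ((\x.((x + x) < x)) ((\y.(3 - 5)) (if false then (\z.true) else (if true then (\u.true) else (\v.false)))))
step 2: [if@1.1] ((\x.((x + x) < x)) ((\y.(3 - 5)) (if true then (\u.true) else (\v.false))))
step 3: [if@1.1] ((\x.((x + x) < x)) ((\y.(3 - 5)) (\u.true)))
step 4: [beta@1] ((\x.((x + x) < x)) (3 - 5))
step 5: [delta@1] ((\x.((x + x) < x)) -2)
step 6: [beta@root] ((-2 + -2) < -2)

Answer: beta at root : ((\x.((x + x) < x)) -2)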